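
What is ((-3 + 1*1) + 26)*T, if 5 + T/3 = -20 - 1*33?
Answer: -4176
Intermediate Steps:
T = -174 (T = -15 + 3*(-20 - 1*33) = -15 + 3*(-20 - 33) = -15 + 3*(-53) = -15 - 159 = -174)
((-3 + 1*1) + 26)*T = ((-3 + 1*1) + 26)*(-174) = ((-3 + 1) + 26)*(-174) = (-2 + 26)*(-174) = 24*(-174) = -4176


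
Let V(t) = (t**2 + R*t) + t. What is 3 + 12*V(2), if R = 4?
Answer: 171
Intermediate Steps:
V(t) = t**2 + 5*t (V(t) = (t**2 + 4*t) + t = t**2 + 5*t)
3 + 12*V(2) = 3 + 12*(2*(5 + 2)) = 3 + 12*(2*7) = 3 + 12*14 = 3 + 168 = 171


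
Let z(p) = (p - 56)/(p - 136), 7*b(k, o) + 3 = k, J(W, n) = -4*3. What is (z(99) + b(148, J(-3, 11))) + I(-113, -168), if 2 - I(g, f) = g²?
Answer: -3301589/259 ≈ -12747.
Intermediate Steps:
I(g, f) = 2 - g²
J(W, n) = -12
b(k, o) = -3/7 + k/7
z(p) = (-56 + p)/(-136 + p)
(z(99) + b(148, J(-3, 11))) + I(-113, -168) = ((-56 + 99)/(-136 + 99) + (-3/7 + (⅐)*148)) + (2 - 1*(-113)²) = (43/(-37) + (-3/7 + 148/7)) + (2 - 1*12769) = (-1/37*43 + 145/7) + (2 - 12769) = (-43/37 + 145/7) - 12767 = 5064/259 - 12767 = -3301589/259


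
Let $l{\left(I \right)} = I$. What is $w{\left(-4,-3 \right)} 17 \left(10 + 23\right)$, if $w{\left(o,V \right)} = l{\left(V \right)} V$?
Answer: $5049$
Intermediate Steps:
$w{\left(o,V \right)} = V^{2}$ ($w{\left(o,V \right)} = V V = V^{2}$)
$w{\left(-4,-3 \right)} 17 \left(10 + 23\right) = \left(-3\right)^{2} \cdot 17 \left(10 + 23\right) = 9 \cdot 17 \cdot 33 = 9 \cdot 561 = 5049$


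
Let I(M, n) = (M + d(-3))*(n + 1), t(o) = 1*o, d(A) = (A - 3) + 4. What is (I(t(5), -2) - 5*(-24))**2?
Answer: 13689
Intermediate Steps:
d(A) = 1 + A (d(A) = (-3 + A) + 4 = 1 + A)
t(o) = o
I(M, n) = (1 + n)*(-2 + M) (I(M, n) = (M + (1 - 3))*(n + 1) = (M - 2)*(1 + n) = (-2 + M)*(1 + n) = (1 + n)*(-2 + M))
(I(t(5), -2) - 5*(-24))**2 = ((-2 + 5 - 2*(-2) + 5*(-2)) - 5*(-24))**2 = ((-2 + 5 + 4 - 10) + 120)**2 = (-3 + 120)**2 = 117**2 = 13689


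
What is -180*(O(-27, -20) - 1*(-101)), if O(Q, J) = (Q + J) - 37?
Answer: -3060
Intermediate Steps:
O(Q, J) = -37 + J + Q (O(Q, J) = (J + Q) - 37 = -37 + J + Q)
-180*(O(-27, -20) - 1*(-101)) = -180*((-37 - 20 - 27) - 1*(-101)) = -180*(-84 + 101) = -180*17 = -3060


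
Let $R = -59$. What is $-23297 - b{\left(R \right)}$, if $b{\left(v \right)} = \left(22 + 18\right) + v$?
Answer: $-23278$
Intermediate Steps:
$b{\left(v \right)} = 40 + v$
$-23297 - b{\left(R \right)} = -23297 - \left(40 - 59\right) = -23297 - -19 = -23297 + 19 = -23278$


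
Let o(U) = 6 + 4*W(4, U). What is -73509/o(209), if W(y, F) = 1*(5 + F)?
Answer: -73509/862 ≈ -85.277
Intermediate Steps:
W(y, F) = 5 + F
o(U) = 26 + 4*U (o(U) = 6 + 4*(5 + U) = 6 + (20 + 4*U) = 26 + 4*U)
-73509/o(209) = -73509/(26 + 4*209) = -73509/(26 + 836) = -73509/862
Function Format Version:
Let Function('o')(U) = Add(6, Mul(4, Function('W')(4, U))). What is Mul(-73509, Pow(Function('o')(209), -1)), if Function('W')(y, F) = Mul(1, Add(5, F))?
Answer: Rational(-73509, 862) ≈ -85.277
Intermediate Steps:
Function('W')(y, F) = Add(5, F)
Function('o')(U) = Add(26, Mul(4, U)) (Function('o')(U) = Add(6, Mul(4, Add(5, U))) = Add(6, Add(20, Mul(4, U))) = Add(26, Mul(4, U)))
Mul(-73509, Pow(Function('o')(209), -1)) = Mul(-73509, Pow(Add(26, Mul(4, 209)), -1)) = Mul(-73509, Pow(Add(26, 836), -1)) = Mul(-73509, Pow(862, -1)) = Mul(-73509, Rational(1, 862)) = Rational(-73509, 862)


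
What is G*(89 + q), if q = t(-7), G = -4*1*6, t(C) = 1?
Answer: -2160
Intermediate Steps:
G = -24 (G = -4*6 = -24)
q = 1
G*(89 + q) = -24*(89 + 1) = -24*90 = -2160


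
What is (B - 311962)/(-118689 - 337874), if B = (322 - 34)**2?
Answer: 229018/456563 ≈ 0.50161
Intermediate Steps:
B = 82944 (B = 288**2 = 82944)
(B - 311962)/(-118689 - 337874) = (82944 - 311962)/(-118689 - 337874) = -229018/(-456563) = -229018*(-1/456563) = 229018/456563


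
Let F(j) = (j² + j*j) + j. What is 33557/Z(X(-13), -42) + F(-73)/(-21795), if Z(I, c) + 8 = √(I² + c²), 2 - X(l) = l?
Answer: 1166124479/8391075 + 100671*√221/1925 ≈ 916.42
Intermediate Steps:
X(l) = 2 - l
Z(I, c) = -8 + √(I² + c²)
F(j) = j + 2*j² (F(j) = (j² + j²) + j = 2*j² + j = j + 2*j²)
33557/Z(X(-13), -42) + F(-73)/(-21795) = 33557/(-8 + √((2 - 1*(-13))² + (-42)²)) - 73*(1 + 2*(-73))/(-21795) = 33557/(-8 + √((2 + 13)² + 1764)) - 73*(1 - 146)*(-1/21795) = 33557/(-8 + √(15² + 1764)) - 73*(-145)*(-1/21795) = 33557/(-8 + √(225 + 1764)) + 10585*(-1/21795) = 33557/(-8 + √1989) - 2117/4359 = 33557/(-8 + 3*√221) - 2117/4359 = -2117/4359 + 33557/(-8 + 3*√221)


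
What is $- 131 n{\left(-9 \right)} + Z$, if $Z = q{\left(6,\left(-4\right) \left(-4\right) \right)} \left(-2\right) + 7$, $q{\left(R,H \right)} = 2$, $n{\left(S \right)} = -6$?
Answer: $789$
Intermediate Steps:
$Z = 3$ ($Z = 2 \left(-2\right) + 7 = -4 + 7 = 3$)
$- 131 n{\left(-9 \right)} + Z = \left(-131\right) \left(-6\right) + 3 = 786 + 3 = 789$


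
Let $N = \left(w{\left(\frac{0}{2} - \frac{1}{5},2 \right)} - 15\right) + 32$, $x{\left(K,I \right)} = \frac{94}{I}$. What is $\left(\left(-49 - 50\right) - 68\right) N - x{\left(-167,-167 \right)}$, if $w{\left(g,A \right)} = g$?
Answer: $- \frac{2342206}{835} \approx -2805.0$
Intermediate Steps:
$N = \frac{84}{5}$ ($N = \left(\left(\frac{0}{2} - \frac{1}{5}\right) - 15\right) + 32 = \left(\left(0 \cdot \frac{1}{2} - \frac{1}{5}\right) - 15\right) + 32 = \left(\left(0 - \frac{1}{5}\right) - 15\right) + 32 = \left(- \frac{1}{5} - 15\right) + 32 = - \frac{76}{5} + 32 = \frac{84}{5} \approx 16.8$)
$\left(\left(-49 - 50\right) - 68\right) N - x{\left(-167,-167 \right)} = \left(\left(-49 - 50\right) - 68\right) \frac{84}{5} - \frac{94}{-167} = \left(-99 - 68\right) \frac{84}{5} - 94 \left(- \frac{1}{167}\right) = \left(-167\right) \frac{84}{5} - - \frac{94}{167} = - \frac{14028}{5} + \frac{94}{167} = - \frac{2342206}{835}$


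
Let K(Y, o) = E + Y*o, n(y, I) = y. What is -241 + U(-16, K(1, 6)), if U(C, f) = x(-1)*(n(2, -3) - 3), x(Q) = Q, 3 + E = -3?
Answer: -240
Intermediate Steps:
E = -6 (E = -3 - 3 = -6)
K(Y, o) = -6 + Y*o
U(C, f) = 1 (U(C, f) = -(2 - 3) = -1*(-1) = 1)
-241 + U(-16, K(1, 6)) = -241 + 1 = -240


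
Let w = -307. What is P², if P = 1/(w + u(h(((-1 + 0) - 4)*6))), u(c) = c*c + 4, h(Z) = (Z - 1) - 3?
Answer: 1/727609 ≈ 1.3744e-6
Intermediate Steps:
h(Z) = -4 + Z (h(Z) = (-1 + Z) - 3 = -4 + Z)
u(c) = 4 + c² (u(c) = c² + 4 = 4 + c²)
P = 1/853 (P = 1/(-307 + (4 + (-4 + ((-1 + 0) - 4)*6)²)) = 1/(-307 + (4 + (-4 + (-1 - 4)*6)²)) = 1/(-307 + (4 + (-4 - 5*6)²)) = 1/(-307 + (4 + (-4 - 30)²)) = 1/(-307 + (4 + (-34)²)) = 1/(-307 + (4 + 1156)) = 1/(-307 + 1160) = 1/853 ≈ 0.0011723)
P² = (1/853)² = 1/727609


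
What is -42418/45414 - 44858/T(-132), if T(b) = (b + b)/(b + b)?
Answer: -1018611815/22707 ≈ -44859.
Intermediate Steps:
T(b) = 1 (T(b) = (2*b)/((2*b)) = (2*b)*(1/(2*b)) = 1)
-42418/45414 - 44858/T(-132) = -42418/45414 - 44858/1 = -42418*1/45414 - 44858*1 = -21209/22707 - 44858 = -1018611815/22707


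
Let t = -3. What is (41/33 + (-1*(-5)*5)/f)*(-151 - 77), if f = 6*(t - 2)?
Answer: -1026/11 ≈ -93.273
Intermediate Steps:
f = -30 (f = 6*(-3 - 2) = 6*(-5) = -30)
(41/33 + (-1*(-5)*5)/f)*(-151 - 77) = (41/33 + (-1*(-5)*5)/(-30))*(-151 - 77) = (41*(1/33) + (5*5)*(-1/30))*(-228) = (41/33 + 25*(-1/30))*(-228) = (41/33 - 5/6)*(-228) = (9/22)*(-228) = -1026/11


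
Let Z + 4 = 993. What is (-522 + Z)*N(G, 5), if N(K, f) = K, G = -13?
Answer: -6071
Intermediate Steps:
Z = 989 (Z = -4 + 993 = 989)
(-522 + Z)*N(G, 5) = (-522 + 989)*(-13) = 467*(-13) = -6071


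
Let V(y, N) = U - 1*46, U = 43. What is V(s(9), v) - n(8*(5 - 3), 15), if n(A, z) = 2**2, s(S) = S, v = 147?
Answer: -7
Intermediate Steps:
n(A, z) = 4
V(y, N) = -3 (V(y, N) = 43 - 1*46 = 43 - 46 = -3)
V(s(9), v) - n(8*(5 - 3), 15) = -3 - 1*4 = -3 - 4 = -7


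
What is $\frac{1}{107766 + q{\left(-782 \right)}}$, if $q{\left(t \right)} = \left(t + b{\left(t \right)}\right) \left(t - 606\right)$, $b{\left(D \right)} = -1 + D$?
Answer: $\frac{1}{2279986} \approx 4.386 \cdot 10^{-7}$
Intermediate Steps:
$q{\left(t \right)} = \left(-1 + 2 t\right) \left(-606 + t\right)$ ($q{\left(t \right)} = \left(t + \left(-1 + t\right)\right) \left(t - 606\right) = \left(-1 + 2 t\right) \left(-606 + t\right)$)
$\frac{1}{107766 + q{\left(-782 \right)}} = \frac{1}{107766 + \left(606 - -948566 + 2 \left(-782\right)^{2}\right)} = \frac{1}{107766 + \left(606 + 948566 + 2 \cdot 611524\right)} = \frac{1}{107766 + \left(606 + 948566 + 1223048\right)} = \frac{1}{107766 + 2172220} = \frac{1}{2279986}$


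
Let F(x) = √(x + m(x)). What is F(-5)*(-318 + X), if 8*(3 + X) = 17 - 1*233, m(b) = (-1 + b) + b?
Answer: -1392*I ≈ -1392.0*I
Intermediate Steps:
m(b) = -1 + 2*b
F(x) = √(-1 + 3*x) (F(x) = √(x + (-1 + 2*x)) = √(-1 + 3*x))
X = -30 (X = -3 + (17 - 1*233)/8 = -3 + (17 - 233)/8 = -3 + (⅛)*(-216) = -3 - 27 = -30)
F(-5)*(-318 + X) = √(-1 + 3*(-5))*(-318 - 30) = √(-1 - 15)*(-348) = √(-16)*(-348) = (4*I)*(-348) = -1392*I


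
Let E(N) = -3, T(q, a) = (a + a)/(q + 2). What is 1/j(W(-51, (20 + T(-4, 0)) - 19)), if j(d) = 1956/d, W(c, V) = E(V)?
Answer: -1/652 ≈ -0.0015337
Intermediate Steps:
T(q, a) = 2*a/(2 + q) (T(q, a) = (2*a)/(2 + q) = 2*a/(2 + q))
W(c, V) = -3
1/j(W(-51, (20 + T(-4, 0)) - 19)) = 1/(1956/(-3)) = 1/(1956*(-1/3)) = 1/(-652) = -1/652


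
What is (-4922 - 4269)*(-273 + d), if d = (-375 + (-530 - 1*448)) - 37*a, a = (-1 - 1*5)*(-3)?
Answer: 21065772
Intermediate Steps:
a = 18 (a = (-1 - 5)*(-3) = -6*(-3) = 18)
d = -2019 (d = (-375 + (-530 - 1*448)) - 37*18 = (-375 + (-530 - 448)) - 666 = (-375 - 978) - 666 = -1353 - 666 = -2019)
(-4922 - 4269)*(-273 + d) = (-4922 - 4269)*(-273 - 2019) = -9191*(-2292) = 21065772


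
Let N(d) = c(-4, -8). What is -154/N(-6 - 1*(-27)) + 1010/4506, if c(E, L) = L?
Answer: 175501/9012 ≈ 19.474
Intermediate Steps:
N(d) = -8
-154/N(-6 - 1*(-27)) + 1010/4506 = -154/(-8) + 1010/4506 = -154*(-⅛) + 1010*(1/4506) = 77/4 + 505/2253 = 175501/9012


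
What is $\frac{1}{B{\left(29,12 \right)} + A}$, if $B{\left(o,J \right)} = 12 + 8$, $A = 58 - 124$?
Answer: $- \frac{1}{46} \approx -0.021739$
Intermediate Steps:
$A = -66$
$B{\left(o,J \right)} = 20$
$\frac{1}{B{\left(29,12 \right)} + A} = \frac{1}{20 - 66} = \frac{1}{-46} = - \frac{1}{46}$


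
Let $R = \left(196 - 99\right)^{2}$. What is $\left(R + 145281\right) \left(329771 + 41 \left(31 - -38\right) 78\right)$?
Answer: $85146480770$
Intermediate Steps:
$R = 9409$ ($R = 97^{2} = 9409$)
$\left(R + 145281\right) \left(329771 + 41 \left(31 - -38\right) 78\right) = \left(9409 + 145281\right) \left(329771 + 41 \left(31 - -38\right) 78\right) = 154690 \left(329771 + 41 \left(31 + 38\right) 78\right) = 154690 \left(329771 + 41 \cdot 69 \cdot 78\right) = 154690 \left(329771 + 2829 \cdot 78\right) = 154690 \left(329771 + 220662\right) = 154690 \cdot 550433 = 85146480770$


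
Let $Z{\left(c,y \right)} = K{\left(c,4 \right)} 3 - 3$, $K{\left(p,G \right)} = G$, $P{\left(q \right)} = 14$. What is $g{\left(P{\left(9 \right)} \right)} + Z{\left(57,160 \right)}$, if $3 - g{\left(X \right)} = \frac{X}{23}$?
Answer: $\frac{262}{23} \approx 11.391$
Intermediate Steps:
$g{\left(X \right)} = 3 - \frac{X}{23}$
$Z{\left(c,y \right)} = 9$ ($Z{\left(c,y \right)} = 4 \cdot 3 - 3 = 12 - 3 = 9$)
$g{\left(P{\left(9 \right)} \right)} + Z{\left(57,160 \right)} = \left(3 - \frac{14}{23}\right) + 9 = \frac{55}{23} + 9 = \frac{262}{23}$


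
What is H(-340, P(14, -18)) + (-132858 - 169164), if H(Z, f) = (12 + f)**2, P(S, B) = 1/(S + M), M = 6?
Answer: -120750719/400 ≈ -3.0188e+5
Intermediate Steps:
P(S, B) = 1/(6 + S) (P(S, B) = 1/(S + 6) = 1/(6 + S))
H(-340, P(14, -18)) + (-132858 - 169164) = (12 + 1/(6 + 14))**2 + (-132858 - 169164) = (12 + 1/20)**2 - 302022 = (241/20)**2 - 302022 = 58081/400 - 302022 = -120750719/400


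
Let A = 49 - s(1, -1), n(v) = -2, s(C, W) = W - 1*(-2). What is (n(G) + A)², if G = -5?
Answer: 2116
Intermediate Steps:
s(C, W) = 2 + W (s(C, W) = W + 2 = 2 + W)
A = 48 (A = 49 - (2 - 1) = 49 - 1*1 = 49 - 1 = 48)
(n(G) + A)² = (-2 + 48)² = 46² = 2116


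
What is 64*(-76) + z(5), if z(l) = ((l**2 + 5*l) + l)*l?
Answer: -4589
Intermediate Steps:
z(l) = l*(l**2 + 6*l) (z(l) = (l**2 + 6*l)*l = l*(l**2 + 6*l))
64*(-76) + z(5) = 64*(-76) + 5**2*(6 + 5) = -4864 + 25*11 = -4864 + 275 = -4589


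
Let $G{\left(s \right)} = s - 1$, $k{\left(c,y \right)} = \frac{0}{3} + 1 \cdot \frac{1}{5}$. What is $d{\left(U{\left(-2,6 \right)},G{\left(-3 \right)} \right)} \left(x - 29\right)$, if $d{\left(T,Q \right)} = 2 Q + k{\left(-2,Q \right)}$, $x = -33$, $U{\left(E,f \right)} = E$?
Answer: $\frac{2418}{5} \approx 483.6$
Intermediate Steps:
$k{\left(c,y \right)} = \frac{1}{5}$ ($k{\left(c,y \right)} = 0 \cdot \frac{1}{3} + 1 \cdot \frac{1}{5} = 0 + \frac{1}{5} = \frac{1}{5}$)
$G{\left(s \right)} = -1 + s$
$d{\left(T,Q \right)} = \frac{1}{5} + 2 Q$ ($d{\left(T,Q \right)} = 2 Q + \frac{1}{5} = \frac{1}{5} + 2 Q$)
$d{\left(U{\left(-2,6 \right)},G{\left(-3 \right)} \right)} \left(x - 29\right) = \left(\frac{1}{5} + 2 \left(-1 - 3\right)\right) \left(-33 - 29\right) = \left(\frac{1}{5} + 2 \left(-4\right)\right) \left(-62\right) = \left(\frac{1}{5} - 8\right) \left(-62\right) = \left(- \frac{39}{5}\right) \left(-62\right) = \frac{2418}{5}$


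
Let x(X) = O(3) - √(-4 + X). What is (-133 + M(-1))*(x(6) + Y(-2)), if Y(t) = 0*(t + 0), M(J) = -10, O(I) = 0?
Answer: 143*√2 ≈ 202.23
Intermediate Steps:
x(X) = -√(-4 + X) (x(X) = 0 - √(-4 + X) = -√(-4 + X))
Y(t) = 0 (Y(t) = 0*t = 0)
(-133 + M(-1))*(x(6) + Y(-2)) = (-133 - 10)*(-√(-4 + 6) + 0) = -143*(-√2 + 0) = -(-143)*√2 = 143*√2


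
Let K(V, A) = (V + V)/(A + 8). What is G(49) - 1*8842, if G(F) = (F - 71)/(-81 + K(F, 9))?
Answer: -11308544/1279 ≈ -8841.7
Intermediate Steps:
K(V, A) = 2*V/(8 + A) (K(V, A) = (2*V)/(8 + A) = 2*V/(8 + A))
G(F) = (-71 + F)/(-81 + 2*F/17) (G(F) = (F - 71)/(-81 + 2*F/(8 + 9)) = (-71 + F)/(-81 + 2*F/17))
G(49) - 1*8842 = 17*(-71 + 49)/(-1377 + 2*49) - 1*8842 = 17*(-22)/(-1377 + 98) - 8842 = 17*(-22)/(-1279) - 8842 = 17*(-1/1279)*(-22) - 8842 = 374/1279 - 8842 = -11308544/1279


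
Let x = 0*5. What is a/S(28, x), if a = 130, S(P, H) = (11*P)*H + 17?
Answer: 130/17 ≈ 7.6471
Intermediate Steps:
x = 0
S(P, H) = 17 + 11*H*P (S(P, H) = 11*H*P + 17 = 17 + 11*H*P)
a/S(28, x) = 130/(17 + 11*0*28) = 130/(17 + 0) = 130/17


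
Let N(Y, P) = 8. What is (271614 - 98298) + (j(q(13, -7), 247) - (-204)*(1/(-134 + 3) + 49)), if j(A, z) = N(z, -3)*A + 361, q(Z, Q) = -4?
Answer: 24056767/131 ≈ 1.8364e+5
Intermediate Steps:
j(A, z) = 361 + 8*A (j(A, z) = 8*A + 361 = 361 + 8*A)
(271614 - 98298) + (j(q(13, -7), 247) - (-204)*(1/(-134 + 3) + 49)) = (271614 - 98298) + ((361 + 8*(-4)) - (-204)*(1/(-134 + 3) + 49)) = 173316 + ((361 - 32) - (-204)*(1/(-131) + 49)) = 173316 + (329 - (-204)*(-1/131 + 49)) = 173316 + (329 - (-204)*6418/131) = 173316 + (329 - 1*(-1309272/131)) = 173316 + (329 + 1309272/131) = 173316 + 1352371/131 = 24056767/131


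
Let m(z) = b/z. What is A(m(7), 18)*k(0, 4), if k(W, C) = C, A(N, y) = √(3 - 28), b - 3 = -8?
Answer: 20*I ≈ 20.0*I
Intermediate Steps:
b = -5 (b = 3 - 8 = -5)
m(z) = -5/z
A(N, y) = 5*I (A(N, y) = √(-25) = 5*I)
A(m(7), 18)*k(0, 4) = (5*I)*4 = 20*I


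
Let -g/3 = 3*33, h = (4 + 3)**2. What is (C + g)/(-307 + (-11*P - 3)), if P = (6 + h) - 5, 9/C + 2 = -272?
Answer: 81387/235640 ≈ 0.34539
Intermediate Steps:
C = -9/274 (C = 9/(-2 - 272) = 9/(-274) = 9*(-1/274) = -9/274 ≈ -0.032847)
h = 49 (h = 7**2 = 49)
P = 50 (P = (6 + 49) - 5 = 55 - 5 = 50)
g = -297 (g = -9*33 = -3*99 = -297)
(C + g)/(-307 + (-11*P - 3)) = (-9/274 - 297)/(-307 + (-11*50 - 3)) = -81387/(274*(-307 + (-550 - 3))) = -81387/(274*(-307 - 553)) = -81387/274/(-860) = -81387/274*(-1/860) = 81387/235640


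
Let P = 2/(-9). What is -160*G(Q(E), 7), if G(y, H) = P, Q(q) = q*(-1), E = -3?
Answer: 320/9 ≈ 35.556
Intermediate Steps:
Q(q) = -q
P = -2/9 (P = 2*(-⅑) = -2/9 ≈ -0.22222)
G(y, H) = -2/9
-160*G(Q(E), 7) = -160*(-2/9) = 320/9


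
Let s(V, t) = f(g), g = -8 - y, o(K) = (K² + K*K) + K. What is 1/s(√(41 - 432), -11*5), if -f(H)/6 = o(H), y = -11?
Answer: -1/126 ≈ -0.0079365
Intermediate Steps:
o(K) = K + 2*K² (o(K) = (K² + K²) + K = 2*K² + K = K + 2*K²)
g = 3 (g = -8 - 1*(-11) = -8 + 11 = 3)
f(H) = -6*H*(1 + 2*H)
s(V, t) = -126 (s(V, t) = -6*3*(1 + 2*3) = -6*3*(1 + 6) = -6*3*7 = -126)
1/s(√(41 - 432), -11*5) = 1/(-126) = -1/126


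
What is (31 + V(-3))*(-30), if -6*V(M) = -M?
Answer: -915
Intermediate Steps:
V(M) = M/6 (V(M) = -(-1)*M/6 = M/6)
(31 + V(-3))*(-30) = (31 + (⅙)*(-3))*(-30) = (31 - ½)*(-30) = (61/2)*(-30) = -915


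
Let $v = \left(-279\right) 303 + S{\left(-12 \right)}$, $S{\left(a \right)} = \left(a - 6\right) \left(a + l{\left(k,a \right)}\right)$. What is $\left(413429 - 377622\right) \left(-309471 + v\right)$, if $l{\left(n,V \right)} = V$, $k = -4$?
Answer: $-14092775832$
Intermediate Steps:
$S{\left(a \right)} = 2 a \left(-6 + a\right)$ ($S{\left(a \right)} = \left(a - 6\right) \left(a + a\right) = \left(-6 + a\right) 2 a = 2 a \left(-6 + a\right)$)
$v = -84105$ ($v = \left(-279\right) 303 + 2 \left(-12\right) \left(-6 - 12\right) = -84537 + 2 \left(-12\right) \left(-18\right) = -84537 + 432 = -84105$)
$\left(413429 - 377622\right) \left(-309471 + v\right) = \left(413429 - 377622\right) \left(-309471 - 84105\right) = 35807 \left(-393576\right) = -14092775832$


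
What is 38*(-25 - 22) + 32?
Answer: -1754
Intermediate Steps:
38*(-25 - 22) + 32 = 38*(-47) + 32 = -1786 + 32 = -1754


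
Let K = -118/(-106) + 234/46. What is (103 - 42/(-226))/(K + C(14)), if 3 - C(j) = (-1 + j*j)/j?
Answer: -39797912/1823707 ≈ -21.823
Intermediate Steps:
K = 7558/1219 (K = -118*(-1/106) + 234*(1/46) = 59/53 + 117/23 = 7558/1219 ≈ 6.2002)
C(j) = 3 - (-1 + j²)/j (C(j) = 3 - (-1 + j*j)/j = 3 - (-1 + j²)/j)
(103 - 42/(-226))/(K + C(14)) = (103 - 42/(-226))/(7558/1219 + (3 + 1/14 - 1*14)) = (103 - 42*(-1/226))/(7558/1219 + (3 + 1/14 - 14)) = (103 + 21/113)/(7558/1219 - 153/14) = 11660/(113*(-80695/17066)) = (11660/113)*(-17066/80695) = -39797912/1823707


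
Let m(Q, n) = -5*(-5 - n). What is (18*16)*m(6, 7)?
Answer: 17280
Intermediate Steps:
m(Q, n) = 25 + 5*n
(18*16)*m(6, 7) = (18*16)*(25 + 5*7) = 288*(25 + 35) = 288*60 = 17280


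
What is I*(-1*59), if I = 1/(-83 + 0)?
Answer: 59/83 ≈ 0.71084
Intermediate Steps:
I = -1/83 (I = 1/(-83) = -1/83 ≈ -0.012048)
I*(-1*59) = -(-1)*59/83 = -1/83*(-59) = 59/83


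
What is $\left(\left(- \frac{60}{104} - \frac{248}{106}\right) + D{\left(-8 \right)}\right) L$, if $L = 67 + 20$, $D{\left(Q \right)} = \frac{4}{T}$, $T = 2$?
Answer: $- \frac{109881}{1378} \approx -79.74$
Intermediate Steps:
$D{\left(Q \right)} = 2$ ($D{\left(Q \right)} = \frac{4}{2} = 4 \cdot \frac{1}{2} = 2$)
$L = 87$
$\left(\left(- \frac{60}{104} - \frac{248}{106}\right) + D{\left(-8 \right)}\right) L = \left(\left(- \frac{60}{104} - \frac{248}{106}\right) + 2\right) 87 = \left(\left(\left(-60\right) \frac{1}{104} - \frac{124}{53}\right) + 2\right) 87 = \left(\left(- \frac{15}{26} - \frac{124}{53}\right) + 2\right) 87 = \left(- \frac{4019}{1378} + 2\right) 87 = \left(- \frac{1263}{1378}\right) 87 = - \frac{109881}{1378}$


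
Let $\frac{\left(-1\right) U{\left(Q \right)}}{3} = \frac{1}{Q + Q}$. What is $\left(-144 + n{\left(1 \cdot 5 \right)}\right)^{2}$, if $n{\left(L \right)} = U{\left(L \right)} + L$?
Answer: $\frac{1940449}{100} \approx 19405.0$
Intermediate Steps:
$U{\left(Q \right)} = - \frac{3}{2 Q}$ ($U{\left(Q \right)} = - \frac{3}{Q + Q} = - \frac{3}{2 Q}$)
$n{\left(L \right)} = L - \frac{3}{2 L}$ ($n{\left(L \right)} = - \frac{3}{2 L} + L = L - \frac{3}{2 L}$)
$\left(-144 + n{\left(1 \cdot 5 \right)}\right)^{2} = \left(-144 + \left(1 \cdot 5 - \frac{3}{2 \cdot 1 \cdot 5}\right)\right)^{2} = \left(-144 + \left(5 - \frac{3}{2 \cdot 5}\right)\right)^{2} = \left(-144 + \left(5 - \frac{3}{10}\right)\right)^{2} = \left(-144 + \frac{47}{10}\right)^{2} = \left(- \frac{1393}{10}\right)^{2} = \frac{1940449}{100}$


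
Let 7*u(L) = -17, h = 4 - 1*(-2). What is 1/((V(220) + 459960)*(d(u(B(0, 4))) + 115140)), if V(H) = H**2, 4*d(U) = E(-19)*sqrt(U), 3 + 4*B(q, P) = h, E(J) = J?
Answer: 16968/993180658652207 + I*sqrt(119)/9931806586522070 ≈ 1.7085e-11 + 1.0984e-15*I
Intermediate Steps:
h = 6 (h = 4 + 2 = 6)
B(q, P) = 3/4 (B(q, P) = -3/4 + (1/4)*6 = -3/4 + 3/2 = 3/4)
u(L) = -17/7 (u(L) = (1/7)*(-17) = -17/7)
d(U) = -19*sqrt(U)/4 (d(U) = (-19*sqrt(U))/4 = -19*sqrt(U)/4)
1/((V(220) + 459960)*(d(u(B(0, 4))) + 115140)) = 1/((220**2 + 459960)*(-19*I*sqrt(119)/28 + 115140)) = 1/((48400 + 459960)*(-19*I*sqrt(119)/28 + 115140)) = 1/(508360*(-19*I*sqrt(119)/28 + 115140)) = 1/(508360*(115140 - 19*I*sqrt(119)/28)) = 1/(58532570400 - 2414710*I*sqrt(119)/7)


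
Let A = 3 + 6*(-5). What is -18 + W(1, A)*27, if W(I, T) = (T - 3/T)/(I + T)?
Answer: 129/13 ≈ 9.9231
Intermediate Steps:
A = -27 (A = 3 - 30 = -27)
W(I, T) = (T - 3/T)/(I + T)
-18 + W(1, A)*27 = -18 + ((-3 + (-27)²)/((-27)*(1 - 27)))*27 = -18 - 1/27*(-3 + 729)/(-26)*27 = -18 - 1/27*(-1/26)*726*27 = -18 + (121/117)*27 = -18 + 363/13 = 129/13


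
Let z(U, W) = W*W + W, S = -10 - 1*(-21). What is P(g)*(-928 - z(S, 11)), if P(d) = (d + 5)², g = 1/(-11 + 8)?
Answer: -207760/9 ≈ -23084.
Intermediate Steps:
S = 11 (S = -10 + 21 = 11)
z(U, W) = W + W² (z(U, W) = W² + W = W + W²)
g = -⅓ (g = 1/(-3) = -⅓ ≈ -0.33333)
P(d) = (5 + d)²
P(g)*(-928 - z(S, 11)) = (5 - ⅓)²*(-928 - 11*(1 + 11)) = (14/3)²*(-928 - 11*12) = 196*(-928 - 1*132)/9 = 196*(-928 - 132)/9 = (196/9)*(-1060) = -207760/9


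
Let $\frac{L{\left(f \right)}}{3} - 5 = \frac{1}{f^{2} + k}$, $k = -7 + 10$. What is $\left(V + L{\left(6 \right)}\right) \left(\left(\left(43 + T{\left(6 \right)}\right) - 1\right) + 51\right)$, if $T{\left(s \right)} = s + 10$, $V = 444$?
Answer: $\frac{650512}{13} \approx 50039.0$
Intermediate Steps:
$k = 3$
$T{\left(s \right)} = 10 + s$
$L{\left(f \right)} = 15 + \frac{3}{3 + f^{2}}$ ($L{\left(f \right)} = 15 + \frac{3}{f^{2} + 3} = 15 + \frac{3}{3 + f^{2}}$)
$\left(V + L{\left(6 \right)}\right) \left(\left(\left(43 + T{\left(6 \right)}\right) - 1\right) + 51\right) = \left(444 + \frac{3 \left(16 + 5 \cdot 6^{2}\right)}{3 + 6^{2}}\right) \left(\left(\left(43 + \left(10 + 6\right)\right) - 1\right) + 51\right) = \left(444 + \frac{3 \left(16 + 5 \cdot 36\right)}{3 + 36}\right) \left(\left(\left(43 + 16\right) - 1\right) + 51\right) = \left(444 + \frac{3 \left(16 + 180\right)}{39}\right) \left(\left(59 - 1\right) + 51\right) = \left(444 + 3 \cdot \frac{1}{39} \cdot 196\right) \left(58 + 51\right) = \left(444 + \frac{196}{13}\right) 109 = \frac{5968}{13} \cdot 109 = \frac{650512}{13}$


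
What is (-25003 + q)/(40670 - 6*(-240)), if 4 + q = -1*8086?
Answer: -33093/42110 ≈ -0.78587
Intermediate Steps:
q = -8090 (q = -4 - 1*8086 = -4 - 8086 = -8090)
(-25003 + q)/(40670 - 6*(-240)) = (-25003 - 8090)/(40670 - 6*(-240)) = -33093/(40670 + 1440) = -33093/42110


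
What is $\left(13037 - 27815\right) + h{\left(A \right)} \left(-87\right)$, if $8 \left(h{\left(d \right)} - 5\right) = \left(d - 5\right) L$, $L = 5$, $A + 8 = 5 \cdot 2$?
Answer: $- \frac{120399}{8} \approx -15050.0$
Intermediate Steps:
$A = 2$ ($A = -8 + 5 \cdot 2 = -8 + 10 = 2$)
$h{\left(d \right)} = \frac{15}{8} + \frac{5 d}{8}$ ($h{\left(d \right)} = 5 + \frac{\left(d - 5\right) 5}{8} = 5 + \frac{\left(-5 + d\right) 5}{8} = 5 + \frac{-25 + 5 d}{8} = 5 + \left(- \frac{25}{8} + \frac{5 d}{8}\right) = \frac{15}{8} + \frac{5 d}{8}$)
$\left(13037 - 27815\right) + h{\left(A \right)} \left(-87\right) = \left(13037 - 27815\right) + \left(\frac{15}{8} + \frac{5}{8} \cdot 2\right) \left(-87\right) = -14778 + \left(\frac{15}{8} + \frac{5}{4}\right) \left(-87\right) = -14778 + \frac{25}{8} \left(-87\right) = -14778 - \frac{2175}{8} = - \frac{120399}{8}$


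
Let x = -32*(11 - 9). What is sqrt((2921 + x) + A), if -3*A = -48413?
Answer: 2*sqrt(42738)/3 ≈ 137.82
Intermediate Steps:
A = 48413/3 (A = -1/3*(-48413) = 48413/3 ≈ 16138.)
x = -64 (x = -32*2 = -64)
sqrt((2921 + x) + A) = sqrt((2921 - 64) + 48413/3) = sqrt(2857 + 48413/3) = sqrt(56984/3) = 2*sqrt(42738)/3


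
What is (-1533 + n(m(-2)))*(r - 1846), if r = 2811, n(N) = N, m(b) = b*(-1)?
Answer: -1477415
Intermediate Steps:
m(b) = -b
(-1533 + n(m(-2)))*(r - 1846) = (-1533 - 1*(-2))*(2811 - 1846) = (-1533 + 2)*965 = -1531*965 = -1477415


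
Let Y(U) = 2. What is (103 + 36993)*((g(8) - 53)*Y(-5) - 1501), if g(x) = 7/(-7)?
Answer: -59687464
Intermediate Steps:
g(x) = -1 (g(x) = 7*(-⅐) = -1)
(103 + 36993)*((g(8) - 53)*Y(-5) - 1501) = (103 + 36993)*((-1 - 53)*2 - 1501) = 37096*(-54*2 - 1501) = 37096*(-108 - 1501) = 37096*(-1609) = -59687464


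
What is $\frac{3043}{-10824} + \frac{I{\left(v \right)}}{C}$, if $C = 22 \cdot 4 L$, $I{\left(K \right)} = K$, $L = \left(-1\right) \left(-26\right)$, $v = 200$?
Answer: $- \frac{27259}{140712} \approx -0.19372$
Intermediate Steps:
$L = 26$
$C = 2288$ ($C = 22 \cdot 4 \cdot 26 = 88 \cdot 26 = 2288$)
$\frac{3043}{-10824} + \frac{I{\left(v \right)}}{C} = \frac{3043}{-10824} + \frac{200}{2288} = 3043 \left(- \frac{1}{10824}\right) + 200 \cdot \frac{1}{2288} = - \frac{3043}{10824} + \frac{25}{286} = - \frac{27259}{140712}$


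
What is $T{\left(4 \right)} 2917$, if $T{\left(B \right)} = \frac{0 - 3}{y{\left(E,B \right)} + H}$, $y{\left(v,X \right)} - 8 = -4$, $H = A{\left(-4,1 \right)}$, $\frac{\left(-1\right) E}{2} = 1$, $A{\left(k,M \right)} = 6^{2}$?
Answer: $- \frac{8751}{40} \approx -218.77$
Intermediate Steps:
$A{\left(k,M \right)} = 36$
$E = -2$ ($E = \left(-2\right) 1 = -2$)
$H = 36$
$y{\left(v,X \right)} = 4$ ($y{\left(v,X \right)} = 8 - 4 = 4$)
$T{\left(B \right)} = - \frac{3}{40}$ ($T{\left(B \right)} = \frac{0 - 3}{4 + 36} = - \frac{3}{40}$)
$T{\left(4 \right)} 2917 = \left(- \frac{3}{40}\right) 2917 = - \frac{8751}{40}$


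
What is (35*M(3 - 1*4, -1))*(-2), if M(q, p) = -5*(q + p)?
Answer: -700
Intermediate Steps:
M(q, p) = -5*p - 5*q (M(q, p) = -5*(p + q) = -5*p - 5*q)
(35*M(3 - 1*4, -1))*(-2) = (35*(-5*(-1) - 5*(3 - 1*4)))*(-2) = (35*(5 - 5*(3 - 4)))*(-2) = (35*(5 - 5*(-1)))*(-2) = (35*(5 + 5))*(-2) = (35*10)*(-2) = 350*(-2) = -700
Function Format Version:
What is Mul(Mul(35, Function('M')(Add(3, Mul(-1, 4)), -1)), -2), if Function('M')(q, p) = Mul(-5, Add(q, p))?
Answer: -700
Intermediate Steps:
Function('M')(q, p) = Add(Mul(-5, p), Mul(-5, q)) (Function('M')(q, p) = Mul(-5, Add(p, q)) = Add(Mul(-5, p), Mul(-5, q)))
Mul(Mul(35, Function('M')(Add(3, Mul(-1, 4)), -1)), -2) = Mul(Mul(35, Add(Mul(-5, -1), Mul(-5, Add(3, Mul(-1, 4))))), -2) = Mul(Mul(35, Add(5, Mul(-5, Add(3, -4)))), -2) = Mul(Mul(35, Add(5, Mul(-5, -1))), -2) = Mul(Mul(35, Add(5, 5)), -2) = Mul(Mul(35, 10), -2) = Mul(350, -2) = -700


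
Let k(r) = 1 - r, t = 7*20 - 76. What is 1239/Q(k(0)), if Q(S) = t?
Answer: 1239/64 ≈ 19.359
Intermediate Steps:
t = 64 (t = 140 - 76 = 64)
Q(S) = 64
1239/Q(k(0)) = 1239/64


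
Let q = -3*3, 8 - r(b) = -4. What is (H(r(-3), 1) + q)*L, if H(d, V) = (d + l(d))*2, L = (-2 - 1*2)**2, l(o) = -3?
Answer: 144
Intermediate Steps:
r(b) = 12 (r(b) = 8 - 1*(-4) = 8 + 4 = 12)
L = 16 (L = (-2 - 2)**2 = (-4)**2 = 16)
q = -9
H(d, V) = -6 + 2*d (H(d, V) = (d - 3)*2 = (-3 + d)*2 = -6 + 2*d)
(H(r(-3), 1) + q)*L = ((-6 + 2*12) - 9)*16 = ((-6 + 24) - 9)*16 = (18 - 9)*16 = 9*16 = 144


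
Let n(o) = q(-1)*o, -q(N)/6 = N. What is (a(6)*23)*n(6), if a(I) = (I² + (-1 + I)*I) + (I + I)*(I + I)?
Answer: 173880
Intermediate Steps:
q(N) = -6*N
a(I) = 5*I² + I*(-1 + I) (a(I) = (I² + I*(-1 + I)) + (2*I)*(2*I) = (I² + I*(-1 + I)) + 4*I² = 5*I² + I*(-1 + I))
n(o) = 6*o (n(o) = (-6*(-1))*o = 6*o)
(a(6)*23)*n(6) = ((6*(-1 + 6*6))*23)*(6*6) = ((6*(-1 + 36))*23)*36 = ((6*35)*23)*36 = (210*23)*36 = 4830*36 = 173880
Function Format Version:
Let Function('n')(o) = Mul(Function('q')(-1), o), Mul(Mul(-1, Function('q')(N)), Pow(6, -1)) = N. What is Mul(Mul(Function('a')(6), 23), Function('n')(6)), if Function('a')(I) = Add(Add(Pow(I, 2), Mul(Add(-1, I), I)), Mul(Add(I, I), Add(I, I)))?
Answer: 173880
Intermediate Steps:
Function('q')(N) = Mul(-6, N)
Function('a')(I) = Add(Mul(5, Pow(I, 2)), Mul(I, Add(-1, I))) (Function('a')(I) = Add(Add(Pow(I, 2), Mul(I, Add(-1, I))), Mul(Mul(2, I), Mul(2, I))) = Add(Add(Pow(I, 2), Mul(I, Add(-1, I))), Mul(4, Pow(I, 2))) = Add(Mul(5, Pow(I, 2)), Mul(I, Add(-1, I))))
Function('n')(o) = Mul(6, o) (Function('n')(o) = Mul(Mul(-6, -1), o) = Mul(6, o))
Mul(Mul(Function('a')(6), 23), Function('n')(6)) = Mul(Mul(Mul(6, Add(-1, Mul(6, 6))), 23), Mul(6, 6)) = Mul(Mul(Mul(6, Add(-1, 36)), 23), 36) = Mul(Mul(Mul(6, 35), 23), 36) = Mul(Mul(210, 23), 36) = Mul(4830, 36) = 173880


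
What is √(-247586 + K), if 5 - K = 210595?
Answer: 8*I*√7159 ≈ 676.89*I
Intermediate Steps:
K = -210590 (K = 5 - 1*210595 = 5 - 210595 = -210590)
√(-247586 + K) = √(-247586 - 210590) = √(-458176) = 8*I*√7159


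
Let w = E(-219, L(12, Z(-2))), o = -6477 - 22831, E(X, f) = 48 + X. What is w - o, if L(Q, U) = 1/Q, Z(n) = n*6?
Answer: 29137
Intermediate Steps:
Z(n) = 6*n
o = -29308
w = -171 (w = 48 - 219 = -171)
w - o = -171 - 1*(-29308) = -171 + 29308 = 29137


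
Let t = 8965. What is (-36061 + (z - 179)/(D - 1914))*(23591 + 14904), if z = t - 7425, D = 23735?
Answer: -30291165791400/21821 ≈ -1.3882e+9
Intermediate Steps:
z = 1540 (z = 8965 - 7425 = 1540)
(-36061 + (z - 179)/(D - 1914))*(23591 + 14904) = (-36061 + (1540 - 179)/(23735 - 1914))*(23591 + 14904) = (-36061 + 1361/21821)*38495 = -786885720/21821*38495 = -30291165791400/21821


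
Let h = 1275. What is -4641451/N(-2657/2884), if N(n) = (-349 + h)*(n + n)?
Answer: 3346486171/1230191 ≈ 2720.3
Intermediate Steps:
N(n) = 1852*n (N(n) = (-349 + 1275)*(n + n) = 926*(2*n) = 1852*n)
-4641451/N(-2657/2884) = -4641451/(1852*(-2657/2884)) = -4641451/(-1230191/721) = -4641451*(-721/1230191) = 3346486171/1230191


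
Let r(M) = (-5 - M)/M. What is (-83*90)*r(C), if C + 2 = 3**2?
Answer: 89640/7 ≈ 12806.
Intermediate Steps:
C = 7 (C = -2 + 3**2 = -2 + 9 = 7)
r(M) = (-5 - M)/M
(-83*90)*r(C) = (-83*90)*((-5 - 1*7)/7) = -7470*(-5 - 7)/7 = -7470*(-12)/7 = -7470*(-12/7) = 89640/7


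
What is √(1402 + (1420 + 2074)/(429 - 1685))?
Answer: √137957313/314 ≈ 37.406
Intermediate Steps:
√(1402 + (1420 + 2074)/(429 - 1685)) = √(1402 + 3494/(-1256)) = √(1402 + 3494*(-1/1256)) = √(1402 - 1747/628) = √(878709/628) = √137957313/314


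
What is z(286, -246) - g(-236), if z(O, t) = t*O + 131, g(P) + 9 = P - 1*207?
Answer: -69773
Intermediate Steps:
g(P) = -216 + P (g(P) = -9 + (P - 1*207) = -9 + (P - 207) = -9 + (-207 + P) = -216 + P)
z(O, t) = 131 + O*t (z(O, t) = O*t + 131 = 131 + O*t)
z(286, -246) - g(-236) = (131 + 286*(-246)) - (-216 - 236) = (131 - 70356) - 1*(-452) = -70225 + 452 = -69773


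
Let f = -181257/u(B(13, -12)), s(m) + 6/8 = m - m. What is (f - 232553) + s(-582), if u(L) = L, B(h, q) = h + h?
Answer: -12455309/52 ≈ -2.3953e+5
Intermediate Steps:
s(m) = -¾ (s(m) = -¾ + (m - m) = -¾ + 0 = -¾)
B(h, q) = 2*h
f = -181257/26 (f = -181257/(2*13) = -181257/26 ≈ -6971.4)
(f - 232553) + s(-582) = (-181257/26 - 232553) - ¾ = -6227635/26 - ¾ = -12455309/52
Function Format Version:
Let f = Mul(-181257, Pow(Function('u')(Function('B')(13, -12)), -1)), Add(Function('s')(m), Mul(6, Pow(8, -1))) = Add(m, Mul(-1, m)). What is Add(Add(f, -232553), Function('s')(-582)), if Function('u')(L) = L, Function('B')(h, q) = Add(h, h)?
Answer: Rational(-12455309, 52) ≈ -2.3953e+5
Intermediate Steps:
Function('s')(m) = Rational(-3, 4) (Function('s')(m) = Add(Rational(-3, 4), Add(m, Mul(-1, m))) = Add(Rational(-3, 4), 0) = Rational(-3, 4))
Function('B')(h, q) = Mul(2, h)
f = Rational(-181257, 26) (f = Mul(-181257, Pow(Mul(2, 13), -1)) = Mul(-181257, Pow(26, -1)) = Mul(-181257, Rational(1, 26)) = Rational(-181257, 26) ≈ -6971.4)
Add(Add(f, -232553), Function('s')(-582)) = Add(Add(Rational(-181257, 26), -232553), Rational(-3, 4)) = Add(Rational(-6227635, 26), Rational(-3, 4)) = Rational(-12455309, 52)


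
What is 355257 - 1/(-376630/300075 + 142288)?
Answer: 3033659952931443/8539338994 ≈ 3.5526e+5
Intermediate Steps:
355257 - 1/(-376630/300075 + 142288) = 355257 - 1/(-376630*1/300075 + 142288) = 355257 - 1/(-75326/60015 + 142288) = 355257 - 1/8539338994/60015 = 355257 - 1*60015/8539338994 = 355257 - 60015/8539338994 = 3033659952931443/8539338994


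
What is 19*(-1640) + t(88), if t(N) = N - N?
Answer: -31160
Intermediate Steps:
t(N) = 0
19*(-1640) + t(88) = 19*(-1640) + 0 = -31160 + 0 = -31160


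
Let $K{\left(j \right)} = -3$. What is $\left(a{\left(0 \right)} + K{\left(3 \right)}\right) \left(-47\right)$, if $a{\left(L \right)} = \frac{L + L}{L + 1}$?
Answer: $141$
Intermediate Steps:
$a{\left(L \right)} = \frac{2 L}{1 + L}$
$\left(a{\left(0 \right)} + K{\left(3 \right)}\right) \left(-47\right) = \left(2 \cdot 0 \frac{1}{1 + 0} - 3\right) \left(-47\right) = \left(2 \cdot 0 \cdot 1^{-1} - 3\right) \left(-47\right) = \left(2 \cdot 0 \cdot 1 - 3\right) \left(-47\right) = \left(0 - 3\right) \left(-47\right) = \left(-3\right) \left(-47\right) = 141$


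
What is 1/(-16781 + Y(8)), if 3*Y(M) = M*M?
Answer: -3/50279 ≈ -5.9667e-5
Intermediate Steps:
Y(M) = M²/3 (Y(M) = (M*M)/3 = M²/3)
1/(-16781 + Y(8)) = 1/(-16781 + (⅓)*8²) = 1/(-16781 + (⅓)*64) = 1/(-16781 + 64/3) = 1/(-50279/3) = -3/50279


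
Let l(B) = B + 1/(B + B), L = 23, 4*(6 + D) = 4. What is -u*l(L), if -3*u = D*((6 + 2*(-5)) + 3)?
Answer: 1765/46 ≈ 38.370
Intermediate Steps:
D = -5 (D = -6 + (¼)*4 = -6 + 1 = -5)
l(B) = B + 1/(2*B)
u = -5/3 (u = -(-5)*((6 + 2*(-5)) + 3)/3 = -(-5)*((6 - 10) + 3)/3 = -(-5)*(-4 + 3)/3 = -(-5)*(-1)/3 = -⅓*5 = -5/3 ≈ -1.6667)
-u*l(L) = -(-5)*(23 + (½)/23)/3 = -(-5)*(23 + (½)*(1/23))/3 = -(-5)*(23 + 1/46)/3 = -(-5)*1059/(3*46) = -1*(-1765/46) = 1765/46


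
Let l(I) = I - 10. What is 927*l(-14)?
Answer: -22248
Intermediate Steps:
l(I) = -10 + I
927*l(-14) = 927*(-10 - 14) = 927*(-24) = -22248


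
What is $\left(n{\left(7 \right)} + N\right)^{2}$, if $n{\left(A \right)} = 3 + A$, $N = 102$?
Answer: $12544$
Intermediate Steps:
$\left(n{\left(7 \right)} + N\right)^{2} = \left(\left(3 + 7\right) + 102\right)^{2} = \left(10 + 102\right)^{2} = 112^{2} = 12544$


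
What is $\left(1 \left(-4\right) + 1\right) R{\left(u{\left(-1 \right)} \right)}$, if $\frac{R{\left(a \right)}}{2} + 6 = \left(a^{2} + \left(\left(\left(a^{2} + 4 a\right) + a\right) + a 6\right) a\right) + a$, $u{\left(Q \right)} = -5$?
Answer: $-984$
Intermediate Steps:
$R{\left(a \right)} = -12 + 2 a + 2 a^{2} + 2 a \left(a^{2} + 11 a\right)$ ($R{\left(a \right)} = -12 + 2 \left(\left(a^{2} + \left(\left(\left(a^{2} + 4 a\right) + a\right) + a 6\right) a\right) + a\right) = -12 + 2 \left(\left(a^{2} + \left(\left(a^{2} + 5 a\right) + 6 a\right) a\right) + a\right) = -12 + 2 \left(\left(a^{2} + \left(a^{2} + 11 a\right) a\right) + a\right) = -12 + 2 \left(\left(a^{2} + a \left(a^{2} + 11 a\right)\right) + a\right) = -12 + 2 \left(a + a^{2} + a \left(a^{2} + 11 a\right)\right) = -12 + \left(2 a + 2 a^{2} + 2 a \left(a^{2} + 11 a\right)\right) = -12 + 2 a + 2 a^{2} + 2 a \left(a^{2} + 11 a\right)$)
$\left(1 \left(-4\right) + 1\right) R{\left(u{\left(-1 \right)} \right)} = \left(1 \left(-4\right) + 1\right) \left(-12 + 2 \left(-5\right) + 2 \left(-5\right)^{3} + 24 \left(-5\right)^{2}\right) = \left(-4 + 1\right) \left(-12 - 10 + 2 \left(-125\right) + 24 \cdot 25\right) = - 3 \left(-12 - 10 - 250 + 600\right) = \left(-3\right) 328 = -984$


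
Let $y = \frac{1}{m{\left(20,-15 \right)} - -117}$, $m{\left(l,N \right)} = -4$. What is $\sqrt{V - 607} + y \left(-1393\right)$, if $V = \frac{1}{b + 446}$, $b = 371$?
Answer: $- \frac{1393}{113} + \frac{3 i \sqrt{45018334}}{817} \approx -12.327 + 24.637 i$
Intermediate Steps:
$V = \frac{1}{817}$ ($V = \frac{1}{371 + 446} = \frac{1}{817} \approx 0.001224$)
$y = \frac{1}{113}$ ($y = \frac{1}{-4 - -117} = \frac{1}{-4 + 117} = \frac{1}{113} \approx 0.0088496$)
$\sqrt{V - 607} + y \left(-1393\right) = \sqrt{\frac{1}{817} - 607} + \frac{1}{113} \left(-1393\right) = \sqrt{- \frac{495918}{817}} - \frac{1393}{113} = \frac{3 i \sqrt{45018334}}{817} - \frac{1393}{113} = - \frac{1393}{113} + \frac{3 i \sqrt{45018334}}{817}$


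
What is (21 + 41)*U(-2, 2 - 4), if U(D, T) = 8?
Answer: 496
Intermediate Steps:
(21 + 41)*U(-2, 2 - 4) = (21 + 41)*8 = 62*8 = 496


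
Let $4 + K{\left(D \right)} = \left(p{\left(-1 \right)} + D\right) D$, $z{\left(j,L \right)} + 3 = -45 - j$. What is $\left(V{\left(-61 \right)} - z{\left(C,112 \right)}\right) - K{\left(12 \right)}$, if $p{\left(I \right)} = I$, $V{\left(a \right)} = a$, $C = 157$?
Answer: $16$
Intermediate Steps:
$z{\left(j,L \right)} = -48 - j$ ($z{\left(j,L \right)} = -3 - \left(45 + j\right) = -48 - j$)
$K{\left(D \right)} = -4 + D \left(-1 + D\right)$ ($K{\left(D \right)} = -4 + \left(-1 + D\right) D = -4 + D \left(-1 + D\right)$)
$\left(V{\left(-61 \right)} - z{\left(C,112 \right)}\right) - K{\left(12 \right)} = \left(-61 - \left(-48 - 157\right)\right) - \left(-4 + 12^{2} - 12\right) = \left(-61 - \left(-48 - 157\right)\right) - \left(-4 + 144 - 12\right) = \left(-61 - -205\right) - 128 = \left(-61 + 205\right) - 128 = 144 - 128 = 16$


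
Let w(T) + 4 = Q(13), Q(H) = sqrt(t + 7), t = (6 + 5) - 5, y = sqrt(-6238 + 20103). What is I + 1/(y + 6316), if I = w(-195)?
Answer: -159505648/39877991 + sqrt(13) - sqrt(13865)/39877991 ≈ -0.39429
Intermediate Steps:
y = sqrt(13865) ≈ 117.75
t = 6 (t = 11 - 5 = 6)
Q(H) = sqrt(13) (Q(H) = sqrt(6 + 7) = sqrt(13))
w(T) = -4 + sqrt(13)
I = -4 + sqrt(13) ≈ -0.39445
I + 1/(y + 6316) = (-4 + sqrt(13)) + 1/(sqrt(13865) + 6316) = (-4 + sqrt(13)) + 1/(6316 + sqrt(13865)) = -4 + sqrt(13) + 1/(6316 + sqrt(13865))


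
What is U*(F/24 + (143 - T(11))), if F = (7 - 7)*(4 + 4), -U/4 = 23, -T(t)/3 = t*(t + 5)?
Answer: -61732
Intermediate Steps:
T(t) = -3*t*(5 + t) (T(t) = -3*t*(t + 5) = -3*t*(5 + t))
U = -92 (U = -4*23 = -92)
F = 0 (F = 0*8 = 0)
U*(F/24 + (143 - T(11))) = -92*(0/24 + (143 - (-3)*11*(5 + 11))) = -92*((1/24)*0 + (143 - (-3)*11*16)) = -92*(0 + (143 - 1*(-528))) = -92*(0 + (143 + 528)) = -92*(0 + 671) = -92*671 = -61732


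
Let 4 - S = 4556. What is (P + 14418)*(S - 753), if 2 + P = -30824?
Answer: 87044440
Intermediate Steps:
S = -4552 (S = 4 - 1*4556 = 4 - 4556 = -4552)
P = -30826 (P = -2 - 30824 = -30826)
(P + 14418)*(S - 753) = (-30826 + 14418)*(-4552 - 753) = -16408*(-5305) = 87044440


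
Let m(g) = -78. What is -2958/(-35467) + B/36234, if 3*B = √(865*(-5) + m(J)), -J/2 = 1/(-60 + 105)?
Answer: 102/1223 + I*√4403/108702 ≈ 0.083401 + 0.00061043*I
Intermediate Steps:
J = -2/45 (J = -2/(-60 + 105) = -2/45 ≈ -0.044444)
B = I*√4403/3 (B = √(865*(-5) - 78)/3 = √(-4325 - 78)/3 = √(-4403)/3 = (I*√4403)/3 = I*√4403/3 ≈ 22.118*I)
-2958/(-35467) + B/36234 = -2958/(-35467) + (I*√4403/3)/36234 = -2958*(-1/35467) + (I*√4403/3)*(1/36234) = 102/1223 + I*√4403/108702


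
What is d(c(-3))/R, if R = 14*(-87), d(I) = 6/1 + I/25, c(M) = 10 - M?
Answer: -163/30450 ≈ -0.0053530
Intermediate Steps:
d(I) = 6 + I/25 (d(I) = 6*1 + I*(1/25) = 6 + I/25)
R = -1218
d(c(-3))/R = (6 + (10 - 1*(-3))/25)/(-1218) = (6 + (10 + 3)/25)*(-1/1218) = (6 + (1/25)*13)*(-1/1218) = (6 + 13/25)*(-1/1218) = (163/25)*(-1/1218) = -163/30450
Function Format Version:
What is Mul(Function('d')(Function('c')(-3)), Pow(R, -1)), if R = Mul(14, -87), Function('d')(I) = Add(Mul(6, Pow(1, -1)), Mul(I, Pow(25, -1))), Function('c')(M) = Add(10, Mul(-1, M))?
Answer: Rational(-163, 30450) ≈ -0.0053530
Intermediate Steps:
Function('d')(I) = Add(6, Mul(Rational(1, 25), I)) (Function('d')(I) = Add(Mul(6, 1), Mul(I, Rational(1, 25))) = Add(6, Mul(Rational(1, 25), I)))
R = -1218
Mul(Function('d')(Function('c')(-3)), Pow(R, -1)) = Mul(Add(6, Mul(Rational(1, 25), Add(10, Mul(-1, -3)))), Pow(-1218, -1)) = Mul(Add(6, Mul(Rational(1, 25), Add(10, 3))), Rational(-1, 1218)) = Mul(Add(6, Mul(Rational(1, 25), 13)), Rational(-1, 1218)) = Mul(Add(6, Rational(13, 25)), Rational(-1, 1218)) = Mul(Rational(163, 25), Rational(-1, 1218)) = Rational(-163, 30450)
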